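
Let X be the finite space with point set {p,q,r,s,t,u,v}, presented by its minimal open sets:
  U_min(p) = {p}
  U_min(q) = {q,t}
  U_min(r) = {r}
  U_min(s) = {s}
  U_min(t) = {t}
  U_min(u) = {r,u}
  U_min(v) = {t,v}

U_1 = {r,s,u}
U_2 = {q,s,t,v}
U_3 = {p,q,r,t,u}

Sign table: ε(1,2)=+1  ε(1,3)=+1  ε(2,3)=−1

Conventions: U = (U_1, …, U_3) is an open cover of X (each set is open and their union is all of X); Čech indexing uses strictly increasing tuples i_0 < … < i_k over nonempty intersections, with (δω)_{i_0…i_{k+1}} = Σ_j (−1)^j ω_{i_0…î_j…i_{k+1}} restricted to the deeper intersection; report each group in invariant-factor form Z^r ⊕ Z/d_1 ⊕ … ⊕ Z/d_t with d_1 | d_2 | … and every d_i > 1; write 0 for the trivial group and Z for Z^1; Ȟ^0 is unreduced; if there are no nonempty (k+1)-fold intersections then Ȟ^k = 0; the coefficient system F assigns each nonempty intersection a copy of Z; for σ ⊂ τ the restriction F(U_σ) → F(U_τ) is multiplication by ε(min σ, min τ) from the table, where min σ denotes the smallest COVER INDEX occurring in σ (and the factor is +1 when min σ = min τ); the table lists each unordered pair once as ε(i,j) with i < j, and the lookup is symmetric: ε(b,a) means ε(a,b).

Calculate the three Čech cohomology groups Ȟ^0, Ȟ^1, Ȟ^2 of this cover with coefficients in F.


nerve simplices:
  U12={s} U13={r,u} U23={q,t}
C dims 3,3; δ0: rk 3, SNF 1^2·2
degree 0: 3−3−0 = 0 → Ȟ^0 ≅ 0
degree 1: 3−0−3 = 0 plus torsion [2] → Ȟ^1 ≅ Z/2
degree 2: 0−0−0 = 0 → Ȟ^2 ≅ 0

Ȟ^0 ≅ 0, Ȟ^1 ≅ Z/2, Ȟ^2 ≅ 0


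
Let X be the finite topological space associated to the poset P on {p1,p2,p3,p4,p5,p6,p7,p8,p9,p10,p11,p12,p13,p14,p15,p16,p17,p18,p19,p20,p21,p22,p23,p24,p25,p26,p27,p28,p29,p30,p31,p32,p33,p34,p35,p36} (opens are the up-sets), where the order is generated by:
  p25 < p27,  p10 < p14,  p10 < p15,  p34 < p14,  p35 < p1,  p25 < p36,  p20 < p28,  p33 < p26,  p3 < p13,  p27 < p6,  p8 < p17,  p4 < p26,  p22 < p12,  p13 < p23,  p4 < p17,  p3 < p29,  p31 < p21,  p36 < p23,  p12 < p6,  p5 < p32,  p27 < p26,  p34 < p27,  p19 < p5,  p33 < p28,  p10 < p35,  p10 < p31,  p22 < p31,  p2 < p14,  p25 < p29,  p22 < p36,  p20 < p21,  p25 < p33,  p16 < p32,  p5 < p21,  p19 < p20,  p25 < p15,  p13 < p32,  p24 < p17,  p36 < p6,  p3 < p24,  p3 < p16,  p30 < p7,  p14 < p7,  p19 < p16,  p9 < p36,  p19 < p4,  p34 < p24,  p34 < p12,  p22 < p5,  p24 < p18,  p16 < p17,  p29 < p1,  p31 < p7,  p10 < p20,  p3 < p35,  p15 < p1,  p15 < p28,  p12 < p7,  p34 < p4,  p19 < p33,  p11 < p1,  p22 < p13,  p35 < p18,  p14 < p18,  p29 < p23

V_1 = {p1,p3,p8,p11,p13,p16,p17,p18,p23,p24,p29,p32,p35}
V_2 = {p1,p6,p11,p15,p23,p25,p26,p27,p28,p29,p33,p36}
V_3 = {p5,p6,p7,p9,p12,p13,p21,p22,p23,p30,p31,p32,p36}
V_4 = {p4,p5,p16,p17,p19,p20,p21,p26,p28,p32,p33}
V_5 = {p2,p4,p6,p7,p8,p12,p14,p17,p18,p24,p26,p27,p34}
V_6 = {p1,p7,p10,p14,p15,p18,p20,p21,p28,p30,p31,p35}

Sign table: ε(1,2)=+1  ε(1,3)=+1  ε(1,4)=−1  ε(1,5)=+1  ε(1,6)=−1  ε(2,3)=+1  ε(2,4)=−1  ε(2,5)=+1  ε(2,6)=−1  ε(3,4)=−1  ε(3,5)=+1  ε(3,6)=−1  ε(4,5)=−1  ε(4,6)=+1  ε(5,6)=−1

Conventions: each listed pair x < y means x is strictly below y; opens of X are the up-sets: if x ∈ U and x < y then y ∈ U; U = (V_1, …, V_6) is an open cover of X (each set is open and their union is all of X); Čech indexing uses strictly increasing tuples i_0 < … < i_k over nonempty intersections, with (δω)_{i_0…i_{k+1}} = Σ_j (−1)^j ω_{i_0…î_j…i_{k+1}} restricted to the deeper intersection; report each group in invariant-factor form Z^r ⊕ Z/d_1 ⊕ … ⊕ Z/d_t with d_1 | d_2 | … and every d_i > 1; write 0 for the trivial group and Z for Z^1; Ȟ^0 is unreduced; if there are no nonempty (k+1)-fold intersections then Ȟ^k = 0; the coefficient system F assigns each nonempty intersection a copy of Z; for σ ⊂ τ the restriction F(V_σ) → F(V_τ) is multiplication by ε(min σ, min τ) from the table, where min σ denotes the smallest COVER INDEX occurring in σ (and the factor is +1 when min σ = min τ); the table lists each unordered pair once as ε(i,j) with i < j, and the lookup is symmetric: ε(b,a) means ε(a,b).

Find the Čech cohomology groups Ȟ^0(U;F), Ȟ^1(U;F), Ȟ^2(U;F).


Ȟ^0 = Z, Ȟ^1 = 0, Ȟ^2 = Z/2

cover nerve:
  V12={p1,p11,p23,p29} V13={p13,p23,p32} V14={p16,p17,p32} V15={p8,p17,p18,p24} V16={p1,p18,p35} V23={p6,p23,p36} V24={p26,p28,p33} V25={p6,p26,p27} V26={p1,p15,p28} V34={p5,p21,p32} V35={p6,p7,p12} V36={p7,p21,p30,p31} V45={p4,p17,p26} V46={p20,p21,p28} V56={p7,p14,p18}
  V123={p23} V126={p1} V134={p32} V145={p17} V156={p18} V235={p6} V245={p26} V246={p28} V346={p21} V356={p7}
C dims 6,15,10; δ0: rk 5, SNF 1^5; δ1: rk 10, SNF 1^9·2
Ȟ^0: (6−5)−0=1 ⇒ Z
Ȟ^1: (15−10)−5=0 ⇒ 0
Ȟ^2: (10−0)−10=0 plus torsion [2] ⇒ Z/2


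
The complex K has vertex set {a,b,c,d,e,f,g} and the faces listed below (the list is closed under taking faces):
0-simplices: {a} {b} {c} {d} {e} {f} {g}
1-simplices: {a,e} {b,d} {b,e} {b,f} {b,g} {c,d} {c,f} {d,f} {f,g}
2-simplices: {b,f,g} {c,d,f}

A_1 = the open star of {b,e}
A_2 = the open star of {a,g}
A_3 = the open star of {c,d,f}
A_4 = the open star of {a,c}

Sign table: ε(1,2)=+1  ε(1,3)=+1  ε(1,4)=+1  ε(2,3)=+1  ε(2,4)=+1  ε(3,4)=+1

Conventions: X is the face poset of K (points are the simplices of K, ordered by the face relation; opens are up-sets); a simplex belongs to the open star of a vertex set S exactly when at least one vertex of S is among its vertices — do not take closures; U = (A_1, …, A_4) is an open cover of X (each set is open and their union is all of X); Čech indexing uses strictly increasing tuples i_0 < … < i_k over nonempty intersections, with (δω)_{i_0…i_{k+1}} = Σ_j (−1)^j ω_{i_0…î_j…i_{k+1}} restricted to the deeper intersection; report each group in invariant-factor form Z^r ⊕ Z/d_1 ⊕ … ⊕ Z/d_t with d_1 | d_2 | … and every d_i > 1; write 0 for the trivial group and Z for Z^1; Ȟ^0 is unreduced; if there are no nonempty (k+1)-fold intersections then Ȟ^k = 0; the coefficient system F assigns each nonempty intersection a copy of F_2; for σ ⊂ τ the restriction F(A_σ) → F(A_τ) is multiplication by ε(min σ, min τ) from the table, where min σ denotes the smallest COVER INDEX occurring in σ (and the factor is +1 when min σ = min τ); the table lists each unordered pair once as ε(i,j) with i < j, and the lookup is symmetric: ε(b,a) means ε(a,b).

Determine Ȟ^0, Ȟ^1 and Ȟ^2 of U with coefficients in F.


nonempty intersections:
  A1={{b},{e},{a,e},{b,d},{b,e},{b,f},{b,g},{b,f,g}} A2={{a},{g},{a,e},{b,g},{f,g},{b,f,g}} A3={{c},{d},{f},{b,d},{b,f},{c,d},{c,f},{d,f},{f,g},{b,f,g},{c,d,f}} A4={{a},{c},{a,e},{c,d},{c,f},{c,d,f}}
  A12={{a,e},{b,g},{b,f,g}} A13={{b,d},{b,f},{b,f,g}} A14={{a,e}} A23={{f,g},{b,f,g}} A24={{a},{a,e}} A34={{c},{c,d},{c,f},{c,d,f}}
  A123={{b,f,g}} A124={{a,e}}
C dims 4,6,2; δ0: rk_F2 3; δ1: rk_F2 2
Ȟ^0: (4−3)−0=1 ⇒ Z/2
Ȟ^1: (6−2)−3=1 ⇒ Z/2
Ȟ^2: (2−0)−2=0 ⇒ 0

Ȟ^0 ≅ Z/2, Ȟ^1 ≅ Z/2 and Ȟ^2 ≅ 0


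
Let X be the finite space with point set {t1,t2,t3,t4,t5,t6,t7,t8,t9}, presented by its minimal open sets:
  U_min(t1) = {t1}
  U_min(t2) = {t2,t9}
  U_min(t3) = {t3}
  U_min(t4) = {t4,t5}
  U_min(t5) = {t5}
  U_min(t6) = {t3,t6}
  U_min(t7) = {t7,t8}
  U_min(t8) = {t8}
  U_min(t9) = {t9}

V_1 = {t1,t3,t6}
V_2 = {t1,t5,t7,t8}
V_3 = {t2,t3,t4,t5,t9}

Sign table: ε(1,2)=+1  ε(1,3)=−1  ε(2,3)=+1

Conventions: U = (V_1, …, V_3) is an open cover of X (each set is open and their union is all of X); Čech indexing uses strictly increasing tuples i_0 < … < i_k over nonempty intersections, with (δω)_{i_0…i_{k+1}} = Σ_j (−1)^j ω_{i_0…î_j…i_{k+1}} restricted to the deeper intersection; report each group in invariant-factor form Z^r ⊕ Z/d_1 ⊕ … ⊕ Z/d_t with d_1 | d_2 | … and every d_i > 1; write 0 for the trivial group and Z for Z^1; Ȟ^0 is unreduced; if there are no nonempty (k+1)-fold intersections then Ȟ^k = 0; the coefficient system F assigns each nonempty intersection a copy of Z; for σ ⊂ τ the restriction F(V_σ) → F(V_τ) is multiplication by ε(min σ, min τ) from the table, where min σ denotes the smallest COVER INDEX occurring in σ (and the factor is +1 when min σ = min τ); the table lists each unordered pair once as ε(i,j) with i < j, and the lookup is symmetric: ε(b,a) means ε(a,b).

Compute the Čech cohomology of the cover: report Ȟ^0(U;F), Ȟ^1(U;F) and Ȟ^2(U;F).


Ȟ^0 ≅ 0, Ȟ^1 ≅ Z/2 and Ȟ^2 ≅ 0

nerve simplices:
  V12={t1} V13={t3} V23={t5}
C dims 3,3; δ0: rk 3, SNF 1^2·2
degree 0: 3−3−0 = 0 → Ȟ^0 ≅ 0
degree 1: 3−0−3 = 0 plus torsion [2] → Ȟ^1 ≅ Z/2
degree 2: 0−0−0 = 0 → Ȟ^2 ≅ 0


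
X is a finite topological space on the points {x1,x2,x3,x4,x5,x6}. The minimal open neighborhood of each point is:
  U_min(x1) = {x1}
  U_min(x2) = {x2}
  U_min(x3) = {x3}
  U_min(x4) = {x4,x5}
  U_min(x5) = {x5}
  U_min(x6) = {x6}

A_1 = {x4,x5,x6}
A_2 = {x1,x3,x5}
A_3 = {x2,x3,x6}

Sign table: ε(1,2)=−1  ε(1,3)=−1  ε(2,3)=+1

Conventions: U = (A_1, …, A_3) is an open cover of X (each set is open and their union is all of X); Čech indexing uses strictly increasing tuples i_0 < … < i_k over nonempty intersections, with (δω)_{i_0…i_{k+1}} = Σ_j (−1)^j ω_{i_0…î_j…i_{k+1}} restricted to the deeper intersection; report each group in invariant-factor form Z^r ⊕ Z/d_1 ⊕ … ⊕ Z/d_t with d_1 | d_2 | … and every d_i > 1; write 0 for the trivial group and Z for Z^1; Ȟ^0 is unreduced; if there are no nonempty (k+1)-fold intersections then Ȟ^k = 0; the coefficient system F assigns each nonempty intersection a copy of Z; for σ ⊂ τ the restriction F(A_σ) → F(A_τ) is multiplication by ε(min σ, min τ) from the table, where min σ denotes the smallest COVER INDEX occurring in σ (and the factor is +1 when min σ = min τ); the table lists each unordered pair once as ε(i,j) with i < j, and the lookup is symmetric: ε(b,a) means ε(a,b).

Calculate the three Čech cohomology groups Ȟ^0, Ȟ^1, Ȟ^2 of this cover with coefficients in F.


nerve simplices:
  A12={x5} A13={x6} A23={x3}
C dims 3,3; δ0: rk 2, SNF 1^2
degree 0: 3−2−0 = 1 → Ȟ^0 ≅ Z
degree 1: 3−0−2 = 1 → Ȟ^1 ≅ Z
degree 2: 0−0−0 = 0 → Ȟ^2 ≅ 0

Ȟ^0 ≅ Z; Ȟ^1 ≅ Z; Ȟ^2 ≅ 0


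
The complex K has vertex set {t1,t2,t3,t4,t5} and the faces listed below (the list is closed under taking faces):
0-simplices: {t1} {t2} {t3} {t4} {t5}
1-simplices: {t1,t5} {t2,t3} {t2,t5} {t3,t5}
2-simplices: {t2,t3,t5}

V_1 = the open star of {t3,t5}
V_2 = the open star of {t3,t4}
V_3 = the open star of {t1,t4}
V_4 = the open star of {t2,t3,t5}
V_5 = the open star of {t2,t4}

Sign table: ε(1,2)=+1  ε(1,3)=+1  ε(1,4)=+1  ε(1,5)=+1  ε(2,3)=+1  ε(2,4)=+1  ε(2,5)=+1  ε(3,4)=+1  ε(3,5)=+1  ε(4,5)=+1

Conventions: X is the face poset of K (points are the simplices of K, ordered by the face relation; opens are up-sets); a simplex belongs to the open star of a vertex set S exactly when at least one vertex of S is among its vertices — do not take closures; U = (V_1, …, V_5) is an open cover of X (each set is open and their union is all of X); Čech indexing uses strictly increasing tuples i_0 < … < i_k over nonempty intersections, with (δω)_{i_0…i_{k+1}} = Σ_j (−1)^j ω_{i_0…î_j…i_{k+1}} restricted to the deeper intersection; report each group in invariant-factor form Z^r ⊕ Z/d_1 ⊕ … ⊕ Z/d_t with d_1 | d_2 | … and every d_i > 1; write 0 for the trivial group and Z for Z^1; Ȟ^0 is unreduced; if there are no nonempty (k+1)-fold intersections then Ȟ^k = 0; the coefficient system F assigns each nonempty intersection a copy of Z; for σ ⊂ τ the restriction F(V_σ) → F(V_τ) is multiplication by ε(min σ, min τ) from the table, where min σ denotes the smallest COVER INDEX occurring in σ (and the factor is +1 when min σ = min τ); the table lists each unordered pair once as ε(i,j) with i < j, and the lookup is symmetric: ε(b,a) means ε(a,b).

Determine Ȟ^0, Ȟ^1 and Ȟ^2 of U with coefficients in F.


cover nerve:
  V1={{t3},{t5},{t1,t5},{t2,t3},{t2,t5},{t3,t5},{t2,t3,t5}} V2={{t3},{t4},{t2,t3},{t3,t5},{t2,t3,t5}} V3={{t1},{t4},{t1,t5}} V4={{t2},{t3},{t5},{t1,t5},{t2,t3},{t2,t5},{t3,t5},{t2,t3,t5}} V5={{t2},{t4},{t2,t3},{t2,t5},{t2,t3,t5}}
  V12={{t3},{t2,t3},{t3,t5},{t2,t3,t5}} V13={{t1,t5}} V14={{t3},{t5},{t1,t5},{t2,t3},{t2,t5},{t3,t5},{t2,t3,t5}} V15={{t2,t3},{t2,t5},{t2,t3,t5}} V23={{t4}} V24={{t3},{t2,t3},{t3,t5},{t2,t3,t5}} V25={{t4},{t2,t3},{t2,t3,t5}} V34={{t1,t5}} V35={{t4}} V45={{t2},{t2,t3},{t2,t5},{t2,t3,t5}}
  V124={{t3},{t2,t3},{t3,t5},{t2,t3,t5}} V125={{t2,t3},{t2,t3,t5}} V134={{t1,t5}} V145={{t2,t3},{t2,t5},{t2,t3,t5}} V235={{t4}} V245={{t2,t3},{t2,t3,t5}}
  V1245={{t2,t3},{t2,t3,t5}}
C dims 5,10,6,1; δ0: rk 4, SNF 1^4; δ1: rk 5, SNF 1^5; δ2: rk 1, SNF 1^1
Ȟ^0: (5−4)−0=1 ⇒ Z
Ȟ^1: (10−5)−4=1 ⇒ Z
Ȟ^2: (6−1)−5=0 ⇒ 0

Ȟ^0(U;F) ≅ Z; Ȟ^1(U;F) ≅ Z; Ȟ^2(U;F) ≅ 0


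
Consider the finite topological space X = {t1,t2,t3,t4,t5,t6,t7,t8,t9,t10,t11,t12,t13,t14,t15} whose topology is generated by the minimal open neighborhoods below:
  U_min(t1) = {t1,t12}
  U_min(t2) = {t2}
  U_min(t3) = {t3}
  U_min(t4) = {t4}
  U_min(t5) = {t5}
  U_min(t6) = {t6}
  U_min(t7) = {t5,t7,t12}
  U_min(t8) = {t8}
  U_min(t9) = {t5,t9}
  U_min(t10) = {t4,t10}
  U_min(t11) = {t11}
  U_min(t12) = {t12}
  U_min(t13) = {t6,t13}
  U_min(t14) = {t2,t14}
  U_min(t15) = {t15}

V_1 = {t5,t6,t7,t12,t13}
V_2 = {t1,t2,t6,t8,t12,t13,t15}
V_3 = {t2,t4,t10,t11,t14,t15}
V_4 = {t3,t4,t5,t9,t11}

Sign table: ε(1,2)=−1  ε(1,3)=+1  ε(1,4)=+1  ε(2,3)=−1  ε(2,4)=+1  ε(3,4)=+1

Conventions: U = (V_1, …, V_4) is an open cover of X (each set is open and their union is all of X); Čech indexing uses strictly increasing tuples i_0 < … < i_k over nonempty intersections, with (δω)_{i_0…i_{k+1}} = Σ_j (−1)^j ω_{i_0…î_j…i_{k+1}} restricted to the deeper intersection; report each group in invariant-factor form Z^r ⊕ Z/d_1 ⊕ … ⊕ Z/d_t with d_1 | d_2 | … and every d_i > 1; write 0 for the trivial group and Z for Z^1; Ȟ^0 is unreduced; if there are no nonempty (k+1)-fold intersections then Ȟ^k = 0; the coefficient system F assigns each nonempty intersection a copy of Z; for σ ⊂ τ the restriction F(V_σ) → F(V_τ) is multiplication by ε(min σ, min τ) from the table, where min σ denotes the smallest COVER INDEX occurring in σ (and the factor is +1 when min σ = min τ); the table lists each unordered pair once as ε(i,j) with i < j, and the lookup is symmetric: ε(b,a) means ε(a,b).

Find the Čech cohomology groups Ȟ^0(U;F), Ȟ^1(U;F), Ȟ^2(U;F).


cover nerve:
  V12={t6,t12,t13} V14={t5} V23={t2,t15} V34={t4,t11}
C dims 4,4; δ0: rk 3, SNF 1^3
Ȟ^0: (4−3)−0=1 ⇒ Z
Ȟ^1: (4−0)−3=1 ⇒ Z
Ȟ^2: (0−0)−0=0 ⇒ 0

Ȟ^0 = Z, Ȟ^1 = Z and Ȟ^2 = 0


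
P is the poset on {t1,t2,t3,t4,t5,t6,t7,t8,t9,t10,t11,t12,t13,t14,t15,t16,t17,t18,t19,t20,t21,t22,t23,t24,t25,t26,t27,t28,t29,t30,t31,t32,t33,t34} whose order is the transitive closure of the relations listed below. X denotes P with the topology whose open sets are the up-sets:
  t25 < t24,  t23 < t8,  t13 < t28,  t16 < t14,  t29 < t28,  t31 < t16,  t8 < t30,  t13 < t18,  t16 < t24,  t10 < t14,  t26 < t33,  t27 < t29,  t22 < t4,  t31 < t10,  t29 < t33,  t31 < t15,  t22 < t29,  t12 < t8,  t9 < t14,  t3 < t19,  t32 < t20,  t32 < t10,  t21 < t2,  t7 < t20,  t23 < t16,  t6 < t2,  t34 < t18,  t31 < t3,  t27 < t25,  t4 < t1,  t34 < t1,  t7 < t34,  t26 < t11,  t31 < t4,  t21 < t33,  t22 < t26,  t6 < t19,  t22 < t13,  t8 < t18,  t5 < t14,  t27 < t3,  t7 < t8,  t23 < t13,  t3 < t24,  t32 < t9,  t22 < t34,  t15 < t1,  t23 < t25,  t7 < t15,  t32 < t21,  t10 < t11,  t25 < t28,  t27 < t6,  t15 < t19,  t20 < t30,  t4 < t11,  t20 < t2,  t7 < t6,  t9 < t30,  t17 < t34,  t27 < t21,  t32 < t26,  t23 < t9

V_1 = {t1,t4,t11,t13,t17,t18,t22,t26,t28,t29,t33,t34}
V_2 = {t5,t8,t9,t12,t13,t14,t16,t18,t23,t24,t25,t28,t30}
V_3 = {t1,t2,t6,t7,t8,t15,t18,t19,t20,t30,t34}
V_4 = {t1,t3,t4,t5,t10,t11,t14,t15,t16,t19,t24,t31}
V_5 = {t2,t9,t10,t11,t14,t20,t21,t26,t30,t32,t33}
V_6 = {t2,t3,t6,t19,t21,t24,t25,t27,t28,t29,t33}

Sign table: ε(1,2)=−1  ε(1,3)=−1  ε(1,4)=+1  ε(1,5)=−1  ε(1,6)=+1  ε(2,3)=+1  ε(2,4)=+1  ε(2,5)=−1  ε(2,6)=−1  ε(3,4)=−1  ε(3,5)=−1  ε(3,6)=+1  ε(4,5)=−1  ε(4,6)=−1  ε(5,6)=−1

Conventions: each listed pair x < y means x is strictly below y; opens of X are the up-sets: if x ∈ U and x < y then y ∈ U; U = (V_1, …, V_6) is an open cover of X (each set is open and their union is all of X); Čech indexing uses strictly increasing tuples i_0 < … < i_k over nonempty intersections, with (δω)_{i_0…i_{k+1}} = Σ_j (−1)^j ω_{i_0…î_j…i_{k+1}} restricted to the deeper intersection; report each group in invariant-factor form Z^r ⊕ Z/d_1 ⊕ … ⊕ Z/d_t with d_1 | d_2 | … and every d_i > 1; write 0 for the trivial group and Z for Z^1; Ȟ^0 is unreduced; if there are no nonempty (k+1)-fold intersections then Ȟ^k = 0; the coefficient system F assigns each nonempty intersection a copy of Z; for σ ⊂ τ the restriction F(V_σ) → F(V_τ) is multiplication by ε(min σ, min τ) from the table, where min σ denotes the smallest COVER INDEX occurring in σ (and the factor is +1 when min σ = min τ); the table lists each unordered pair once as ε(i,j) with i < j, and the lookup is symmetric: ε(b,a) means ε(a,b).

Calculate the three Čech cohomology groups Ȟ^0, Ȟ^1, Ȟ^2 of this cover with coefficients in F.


Ȟ^0(U;F) ≅ 0, Ȟ^1(U;F) ≅ Z/2 and Ȟ^2(U;F) ≅ Z

cover nerve:
  V12={t13,t18,t28} V13={t1,t18,t34} V14={t1,t4,t11} V15={t11,t26,t33} V16={t28,t29,t33} V23={t8,t18,t30} V24={t5,t14,t16,t24} V25={t9,t14,t30} V26={t24,t25,t28} V34={t1,t15,t19} V35={t2,t20,t30} V36={t2,t6,t19} V45={t10,t11,t14} V46={t3,t19,t24} V56={t2,t21,t33}
  V123={t18} V126={t28} V134={t1} V145={t11} V156={t33} V235={t30} V245={t14} V246={t24} V346={t19} V356={t2}
C dims 6,15,10; δ0: rk 6, SNF 1^5·2; δ1: rk 9, SNF 1^9
Ȟ^0: (6−6)−0=0 ⇒ 0
Ȟ^1: (15−9)−6=0 plus torsion [2] ⇒ Z/2
Ȟ^2: (10−0)−9=1 ⇒ Z


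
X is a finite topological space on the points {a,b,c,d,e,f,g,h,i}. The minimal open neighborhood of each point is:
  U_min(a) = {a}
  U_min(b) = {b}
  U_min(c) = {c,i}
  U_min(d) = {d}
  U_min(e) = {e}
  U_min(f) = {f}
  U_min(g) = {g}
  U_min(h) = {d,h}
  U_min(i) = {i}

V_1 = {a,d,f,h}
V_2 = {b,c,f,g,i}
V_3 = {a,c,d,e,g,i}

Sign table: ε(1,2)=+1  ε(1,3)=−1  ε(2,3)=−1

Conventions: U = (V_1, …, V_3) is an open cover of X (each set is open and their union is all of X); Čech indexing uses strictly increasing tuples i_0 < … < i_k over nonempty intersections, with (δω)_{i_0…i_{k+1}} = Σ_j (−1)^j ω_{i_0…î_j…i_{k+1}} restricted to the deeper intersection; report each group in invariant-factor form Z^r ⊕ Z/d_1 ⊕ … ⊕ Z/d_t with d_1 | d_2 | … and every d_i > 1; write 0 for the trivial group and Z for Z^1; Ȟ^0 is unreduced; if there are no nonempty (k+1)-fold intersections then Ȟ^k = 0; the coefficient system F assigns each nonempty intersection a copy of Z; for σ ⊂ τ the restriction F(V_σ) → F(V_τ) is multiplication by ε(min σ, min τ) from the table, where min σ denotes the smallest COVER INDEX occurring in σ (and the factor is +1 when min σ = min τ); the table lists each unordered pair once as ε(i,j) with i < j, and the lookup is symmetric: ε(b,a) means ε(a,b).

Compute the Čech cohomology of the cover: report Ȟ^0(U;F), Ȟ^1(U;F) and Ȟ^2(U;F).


Ȟ^0 = Z, Ȟ^1 = Z and Ȟ^2 = 0

nerve simplices:
  V12={f} V13={a,d} V23={c,g,i}
C dims 3,3; δ0: rk 2, SNF 1^2
degree 0: 3−2−0 = 1 → Ȟ^0 ≅ Z
degree 1: 3−0−2 = 1 → Ȟ^1 ≅ Z
degree 2: 0−0−0 = 0 → Ȟ^2 ≅ 0


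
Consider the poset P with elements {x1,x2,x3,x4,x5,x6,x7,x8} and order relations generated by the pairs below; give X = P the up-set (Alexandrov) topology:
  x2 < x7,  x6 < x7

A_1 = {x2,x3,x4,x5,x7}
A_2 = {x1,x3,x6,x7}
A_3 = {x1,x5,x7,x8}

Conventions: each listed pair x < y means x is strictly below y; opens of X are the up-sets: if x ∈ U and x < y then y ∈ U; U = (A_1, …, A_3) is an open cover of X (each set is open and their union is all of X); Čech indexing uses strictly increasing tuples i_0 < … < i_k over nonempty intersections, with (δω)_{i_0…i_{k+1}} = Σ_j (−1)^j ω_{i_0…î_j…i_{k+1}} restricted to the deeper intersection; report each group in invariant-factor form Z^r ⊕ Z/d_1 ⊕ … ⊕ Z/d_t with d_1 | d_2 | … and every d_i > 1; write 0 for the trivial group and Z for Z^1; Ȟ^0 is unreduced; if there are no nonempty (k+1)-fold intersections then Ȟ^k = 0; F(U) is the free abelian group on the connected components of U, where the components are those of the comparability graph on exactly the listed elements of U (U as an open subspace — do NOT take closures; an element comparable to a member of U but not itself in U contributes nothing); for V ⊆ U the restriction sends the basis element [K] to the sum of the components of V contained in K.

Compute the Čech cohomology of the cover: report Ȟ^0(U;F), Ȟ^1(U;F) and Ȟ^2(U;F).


nonempty intersections:
  A12={x3,x7} A13={x5,x7} A23={x1,x7}
  A123={x7}
components per intersection:
  A1: {x2,x7} {x3} {x4} {x5}
  A2: {x1} {x3} {x6,x7}
  A3: {x1} {x5} {x7} {x8}
  A12: {x3} {x7}
  A13: {x5} {x7}
  A23: {x1} {x7}
  A123: {x7}
C dims 11,6,1; δ0: rk 5, SNF 1^5; δ1: rk 1, SNF 1^1
Ȟ^0: (11−5)−0=6 ⇒ Z^6
Ȟ^1: (6−1)−5=0 ⇒ 0
Ȟ^2: (1−0)−1=0 ⇒ 0

Ȟ^0(U;F) ≅ Z^6,  Ȟ^1(U;F) ≅ 0,  Ȟ^2(U;F) ≅ 0


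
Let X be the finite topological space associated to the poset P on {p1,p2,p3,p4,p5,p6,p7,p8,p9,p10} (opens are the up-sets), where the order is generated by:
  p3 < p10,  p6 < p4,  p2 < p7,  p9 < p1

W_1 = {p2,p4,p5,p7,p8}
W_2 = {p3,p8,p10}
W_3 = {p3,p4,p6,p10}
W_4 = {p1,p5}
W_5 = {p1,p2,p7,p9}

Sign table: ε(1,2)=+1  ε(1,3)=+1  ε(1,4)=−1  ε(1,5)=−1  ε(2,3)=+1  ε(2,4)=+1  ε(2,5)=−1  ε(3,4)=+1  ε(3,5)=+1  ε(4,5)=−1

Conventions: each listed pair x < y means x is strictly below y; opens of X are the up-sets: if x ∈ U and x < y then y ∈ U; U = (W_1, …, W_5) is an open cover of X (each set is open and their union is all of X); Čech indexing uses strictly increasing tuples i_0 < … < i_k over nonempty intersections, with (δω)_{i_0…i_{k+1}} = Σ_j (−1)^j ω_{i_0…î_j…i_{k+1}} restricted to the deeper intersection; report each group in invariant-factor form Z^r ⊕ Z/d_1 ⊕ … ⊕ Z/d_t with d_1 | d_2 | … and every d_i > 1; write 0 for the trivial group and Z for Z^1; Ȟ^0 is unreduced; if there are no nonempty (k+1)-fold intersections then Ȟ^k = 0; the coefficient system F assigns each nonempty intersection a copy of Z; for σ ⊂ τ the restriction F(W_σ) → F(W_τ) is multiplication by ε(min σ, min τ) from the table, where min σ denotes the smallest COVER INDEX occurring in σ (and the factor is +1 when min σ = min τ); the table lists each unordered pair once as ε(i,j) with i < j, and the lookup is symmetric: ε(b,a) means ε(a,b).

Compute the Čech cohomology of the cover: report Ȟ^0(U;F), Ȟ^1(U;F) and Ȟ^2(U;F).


Ȟ^0(U;F) ≅ 0; Ȟ^1(U;F) ≅ Z ⊕ Z/2; Ȟ^2(U;F) ≅ 0

nonempty intersections:
  W12={p8} W13={p4} W14={p5} W15={p2,p7} W23={p3,p10} W45={p1}
C dims 5,6; δ0: rk 5, SNF 1^4·2
Ȟ^0: (5−5)−0=0 ⇒ 0
Ȟ^1: (6−0)−5=1 plus torsion [2] ⇒ Z ⊕ Z/2
Ȟ^2: (0−0)−0=0 ⇒ 0


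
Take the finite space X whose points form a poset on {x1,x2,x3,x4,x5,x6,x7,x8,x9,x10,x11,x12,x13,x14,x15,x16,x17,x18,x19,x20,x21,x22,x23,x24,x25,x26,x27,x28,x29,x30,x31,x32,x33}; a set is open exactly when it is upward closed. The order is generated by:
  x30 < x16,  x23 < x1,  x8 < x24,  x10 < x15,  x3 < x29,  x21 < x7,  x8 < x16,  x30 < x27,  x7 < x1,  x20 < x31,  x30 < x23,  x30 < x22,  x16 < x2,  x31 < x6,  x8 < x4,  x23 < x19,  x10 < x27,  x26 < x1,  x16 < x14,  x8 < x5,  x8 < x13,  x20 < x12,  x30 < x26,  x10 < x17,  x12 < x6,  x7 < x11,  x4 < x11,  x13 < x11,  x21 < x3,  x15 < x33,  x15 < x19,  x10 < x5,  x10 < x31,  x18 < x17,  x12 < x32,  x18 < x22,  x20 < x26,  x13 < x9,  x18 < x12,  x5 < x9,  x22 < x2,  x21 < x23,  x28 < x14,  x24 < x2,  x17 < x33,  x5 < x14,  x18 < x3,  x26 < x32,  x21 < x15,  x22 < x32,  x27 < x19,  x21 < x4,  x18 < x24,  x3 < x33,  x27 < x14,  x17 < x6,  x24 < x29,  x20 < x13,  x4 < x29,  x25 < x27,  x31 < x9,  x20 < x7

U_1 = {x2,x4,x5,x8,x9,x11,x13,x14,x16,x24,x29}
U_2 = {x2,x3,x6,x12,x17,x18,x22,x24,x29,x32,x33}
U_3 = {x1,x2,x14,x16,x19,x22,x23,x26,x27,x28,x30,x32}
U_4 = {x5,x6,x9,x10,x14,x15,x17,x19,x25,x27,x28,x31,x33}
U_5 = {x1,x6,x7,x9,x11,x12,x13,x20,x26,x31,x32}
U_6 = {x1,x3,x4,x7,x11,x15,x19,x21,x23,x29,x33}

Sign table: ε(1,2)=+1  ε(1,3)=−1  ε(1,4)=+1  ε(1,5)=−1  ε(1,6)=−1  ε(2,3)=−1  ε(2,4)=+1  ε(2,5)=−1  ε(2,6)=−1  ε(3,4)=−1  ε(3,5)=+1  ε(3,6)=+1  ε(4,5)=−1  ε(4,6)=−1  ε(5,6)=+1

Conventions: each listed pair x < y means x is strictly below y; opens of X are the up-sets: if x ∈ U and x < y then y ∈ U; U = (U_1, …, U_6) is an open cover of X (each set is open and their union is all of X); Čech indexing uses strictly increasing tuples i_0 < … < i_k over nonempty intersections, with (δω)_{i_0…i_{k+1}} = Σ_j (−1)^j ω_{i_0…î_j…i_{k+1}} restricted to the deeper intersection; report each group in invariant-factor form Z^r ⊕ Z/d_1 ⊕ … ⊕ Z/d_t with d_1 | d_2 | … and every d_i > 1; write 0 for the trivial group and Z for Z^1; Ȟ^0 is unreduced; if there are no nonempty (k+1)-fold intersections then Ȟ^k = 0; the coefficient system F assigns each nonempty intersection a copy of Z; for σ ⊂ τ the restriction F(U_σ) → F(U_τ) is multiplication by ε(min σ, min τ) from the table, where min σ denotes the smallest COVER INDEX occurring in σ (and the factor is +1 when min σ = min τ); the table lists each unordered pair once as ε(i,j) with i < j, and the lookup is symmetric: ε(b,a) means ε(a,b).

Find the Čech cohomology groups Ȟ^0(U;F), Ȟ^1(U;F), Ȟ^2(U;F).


Ȟ^0(U;F) ≅ Z, Ȟ^1(U;F) ≅ 0 and Ȟ^2(U;F) ≅ Z/2

cover nerve:
  U12={x2,x24,x29} U13={x2,x14,x16} U14={x5,x9,x14} U15={x9,x11,x13} U16={x4,x11,x29} U23={x2,x22,x32} U24={x6,x17,x33} U25={x6,x12,x32} U26={x3,x29,x33} U34={x14,x19,x27,x28} U35={x1,x26,x32} U36={x1,x19,x23} U45={x6,x9,x31} U46={x15,x19,x33} U56={x1,x7,x11}
  U123={x2} U126={x29} U134={x14} U145={x9} U156={x11} U235={x32} U245={x6} U246={x33} U346={x19} U356={x1}
C dims 6,15,10; δ0: rk 5, SNF 1^5; δ1: rk 10, SNF 1^9·2
Ȟ^0: (6−5)−0=1 ⇒ Z
Ȟ^1: (15−10)−5=0 ⇒ 0
Ȟ^2: (10−0)−10=0 plus torsion [2] ⇒ Z/2


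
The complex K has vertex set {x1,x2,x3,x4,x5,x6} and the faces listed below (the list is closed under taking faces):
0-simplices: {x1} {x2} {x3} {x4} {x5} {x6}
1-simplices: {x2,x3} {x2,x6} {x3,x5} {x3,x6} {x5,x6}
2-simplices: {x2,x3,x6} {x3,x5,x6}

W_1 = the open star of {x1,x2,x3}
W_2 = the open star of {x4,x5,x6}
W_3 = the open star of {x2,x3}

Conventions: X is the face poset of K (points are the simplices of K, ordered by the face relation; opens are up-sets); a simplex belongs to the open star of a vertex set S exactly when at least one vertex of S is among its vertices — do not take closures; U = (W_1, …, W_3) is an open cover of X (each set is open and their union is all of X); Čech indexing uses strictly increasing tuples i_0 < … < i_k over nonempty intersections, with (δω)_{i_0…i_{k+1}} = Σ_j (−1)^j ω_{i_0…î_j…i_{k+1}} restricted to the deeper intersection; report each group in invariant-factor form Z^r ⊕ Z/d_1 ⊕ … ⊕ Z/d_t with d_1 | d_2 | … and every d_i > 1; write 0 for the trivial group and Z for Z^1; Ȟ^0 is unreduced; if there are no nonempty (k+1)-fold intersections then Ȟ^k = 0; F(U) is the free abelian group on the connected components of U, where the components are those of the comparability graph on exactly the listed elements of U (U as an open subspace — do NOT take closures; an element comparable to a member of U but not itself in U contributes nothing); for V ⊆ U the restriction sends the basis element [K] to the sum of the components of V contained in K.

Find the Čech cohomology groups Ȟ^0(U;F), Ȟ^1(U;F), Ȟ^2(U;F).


Ȟ^0(U;F) ≅ Z^3, Ȟ^1(U;F) ≅ 0, Ȟ^2(U;F) ≅ 0

nonempty intersections:
  W1={{x1},{x2},{x3},{x2,x3},{x2,x6},{x3,x5},{x3,x6},{x2,x3,x6},{x3,x5,x6}} W2={{x4},{x5},{x6},{x2,x6},{x3,x5},{x3,x6},{x5,x6},{x2,x3,x6},{x3,x5,x6}} W3={{x2},{x3},{x2,x3},{x2,x6},{x3,x5},{x3,x6},{x2,x3,x6},{x3,x5,x6}}
  W12={{x2,x6},{x3,x5},{x3,x6},{x2,x3,x6},{x3,x5,x6}} W13={{x2},{x3},{x2,x3},{x2,x6},{x3,x5},{x3,x6},{x2,x3,x6},{x3,x5,x6}} W23={{x2,x6},{x3,x5},{x3,x6},{x2,x3,x6},{x3,x5,x6}}
  W123={{x2,x6},{x3,x5},{x3,x6},{x2,x3,x6},{x3,x5,x6}}
components per intersection:
  W1: {{x1}} {{x2},{x3},{x2,x3},{x2,x6},{x3,x5},{x3,x6},{x2,x3,x6},{x3,x5,x6}}
  W2: {{x4}} {{x5},{x6},{x2,x6},{x3,x5},{x3,x6},{x5,x6},{x2,x3,x6},{x3,x5,x6}}
  W3: {{x2},{x3},{x2,x3},{x2,x6},{x3,x5},{x3,x6},{x2,x3,x6},{x3,x5,x6}}
  W12: {{x2,x6},{x3,x5},{x3,x6},{x2,x3,x6},{x3,x5,x6}}
  W13: {{x2},{x3},{x2,x3},{x2,x6},{x3,x5},{x3,x6},{x2,x3,x6},{x3,x5,x6}}
  W23: {{x2,x6},{x3,x5},{x3,x6},{x2,x3,x6},{x3,x5,x6}}
  W123: {{x2,x6},{x3,x5},{x3,x6},{x2,x3,x6},{x3,x5,x6}}
C dims 5,3,1; δ0: rk 2, SNF 1^2; δ1: rk 1, SNF 1^1
Ȟ^0: (5−2)−0=3 ⇒ Z^3
Ȟ^1: (3−1)−2=0 ⇒ 0
Ȟ^2: (1−0)−1=0 ⇒ 0


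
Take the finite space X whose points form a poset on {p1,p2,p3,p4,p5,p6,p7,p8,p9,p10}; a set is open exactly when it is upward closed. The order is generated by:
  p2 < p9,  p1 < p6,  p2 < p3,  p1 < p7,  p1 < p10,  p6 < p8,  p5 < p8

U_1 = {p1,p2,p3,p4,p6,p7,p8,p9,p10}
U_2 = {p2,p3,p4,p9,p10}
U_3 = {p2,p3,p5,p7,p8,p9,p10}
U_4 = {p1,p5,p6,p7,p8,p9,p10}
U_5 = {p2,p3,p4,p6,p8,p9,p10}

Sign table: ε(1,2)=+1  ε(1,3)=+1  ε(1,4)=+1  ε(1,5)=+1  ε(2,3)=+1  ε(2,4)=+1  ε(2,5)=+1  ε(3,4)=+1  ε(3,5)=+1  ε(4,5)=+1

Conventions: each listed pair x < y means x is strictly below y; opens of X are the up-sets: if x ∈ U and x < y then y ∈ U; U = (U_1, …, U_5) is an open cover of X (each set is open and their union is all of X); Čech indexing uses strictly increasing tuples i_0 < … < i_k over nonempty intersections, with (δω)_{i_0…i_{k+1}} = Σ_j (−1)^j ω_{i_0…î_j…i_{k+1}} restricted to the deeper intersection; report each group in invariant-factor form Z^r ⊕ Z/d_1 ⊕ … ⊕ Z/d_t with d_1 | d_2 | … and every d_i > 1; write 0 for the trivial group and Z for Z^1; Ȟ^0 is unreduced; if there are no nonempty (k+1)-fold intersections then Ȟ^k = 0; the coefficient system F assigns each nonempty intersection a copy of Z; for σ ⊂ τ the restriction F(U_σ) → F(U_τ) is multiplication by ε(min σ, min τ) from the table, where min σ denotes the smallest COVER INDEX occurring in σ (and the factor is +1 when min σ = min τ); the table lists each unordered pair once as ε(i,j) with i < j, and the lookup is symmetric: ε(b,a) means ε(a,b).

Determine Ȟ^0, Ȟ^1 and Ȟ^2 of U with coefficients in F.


Ȟ^0 ≅ Z, Ȟ^1 ≅ 0, Ȟ^2 ≅ 0

cover nerve:
  U12={p2,p3,p4,p9,p10} U13={p2,p3,p7,p8,p9,p10} U14={p1,p6,p7,p8,p9,p10} U15={p2,p3,p4,p6,p8,p9,p10} U23={p2,p3,p9,p10} U24={p9,p10} U25={p2,p3,p4,p9,p10} U34={p5,p7,p8,p9,p10} U35={p2,p3,p8,p9,p10} U45={p6,p8,p9,p10}
  U123={p2,p3,p9,p10} U124={p9,p10} U125={p2,p3,p4,p9,p10} U134={p7,p8,p9,p10} U135={p2,p3,p8,p9,p10} U145={p6,p8,p9,p10} U234={p9,p10} U235={p2,p3,p9,p10} U245={p9,p10} U345={p8,p9,p10}
  U1234={p9,p10} U1235={p2,p3,p9,p10} U1245={p9,p10} U1345={p8,p9,p10} U2345={p9,p10}
  U12345={p9,p10}
C dims 5,10,10,5; δ0: rk 4, SNF 1^4; δ1: rk 6, SNF 1^6; δ2: rk 4, SNF 1^4
Ȟ^0: (5−4)−0=1 ⇒ Z
Ȟ^1: (10−6)−4=0 ⇒ 0
Ȟ^2: (10−4)−6=0 ⇒ 0


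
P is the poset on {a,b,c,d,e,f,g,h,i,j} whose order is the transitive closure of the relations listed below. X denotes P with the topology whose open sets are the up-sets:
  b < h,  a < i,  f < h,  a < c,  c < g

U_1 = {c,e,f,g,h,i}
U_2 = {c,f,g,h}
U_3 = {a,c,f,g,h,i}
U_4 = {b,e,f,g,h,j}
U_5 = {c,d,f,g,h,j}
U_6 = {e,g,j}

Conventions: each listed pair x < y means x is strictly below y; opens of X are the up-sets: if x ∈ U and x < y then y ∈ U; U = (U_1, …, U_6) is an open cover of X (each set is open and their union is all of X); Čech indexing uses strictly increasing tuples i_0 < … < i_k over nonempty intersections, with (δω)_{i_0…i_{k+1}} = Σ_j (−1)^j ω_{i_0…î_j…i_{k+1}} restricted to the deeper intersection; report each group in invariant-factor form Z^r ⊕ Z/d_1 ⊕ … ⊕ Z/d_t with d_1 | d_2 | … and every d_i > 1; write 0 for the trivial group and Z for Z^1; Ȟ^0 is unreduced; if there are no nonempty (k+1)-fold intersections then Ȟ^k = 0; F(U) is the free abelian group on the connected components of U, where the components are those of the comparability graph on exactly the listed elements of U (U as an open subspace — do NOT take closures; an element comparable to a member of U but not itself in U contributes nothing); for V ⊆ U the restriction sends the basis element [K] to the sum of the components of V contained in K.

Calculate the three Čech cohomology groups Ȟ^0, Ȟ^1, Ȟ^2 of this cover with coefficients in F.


Ȟ^0 ≅ Z^5, Ȟ^1 ≅ 0, Ȟ^2 ≅ 0

nerve simplices:
  U12={c,f,g,h} U13={c,f,g,h,i} U14={e,f,g,h} U15={c,f,g,h} U16={e,g} U23={c,f,g,h} U24={f,g,h} U25={c,f,g,h} U26={g} U34={f,g,h} U35={c,f,g,h} U36={g} U45={f,g,h,j} U46={e,g,j} U56={g,j}
  U123={c,f,g,h} U124={f,g,h} U125={c,f,g,h} U126={g} U134={f,g,h} U135={c,f,g,h} U136={g} U145={f,g,h} U146={e,g} U156={g} U234={f,g,h} U235={c,f,g,h} U236={g} U245={f,g,h} U246={g} U256={g} U345={f,g,h} U346={g} U356={g} U456={g,j}
  U1234={f,g,h} U1235={c,f,g,h} U1236={g} U1245={f,g,h} U1246={g} U1256={g} U1345={f,g,h} U1346={g} U1356={g} U1456={g} U2345={f,g,h} U2346={g} U2356={g} U2456={g} U3456={g}
  U12345={f,g,h} U12346={g} U12356={g} U12456={g} U13456={g} U23456={g}
  U123456={g}
components per intersection:
  U1: {c,g} {e} {f,h} {i}
  U2: {c,g} {f,h}
  U3: {a,c,g,i} {f,h}
  U4: {b,f,h} {e} {g} {j}
  U5: {c,g} {d} {f,h} {j}
  U6: {e} {g} {j}
  U12: {c,g} {f,h}
  U13: {c,g} {f,h} {i}
  U14: {e} {f,h} {g}
  U15: {c,g} {f,h}
  U16: {e} {g}
  U23: {c,g} {f,h}
  U24: {f,h} {g}
  U25: {c,g} {f,h}
  U26: {g}
  U34: {f,h} {g}
  U35: {c,g} {f,h}
  U36: {g}
  U45: {f,h} {g} {j}
  U46: {e} {g} {j}
  U56: {g} {j}
  U123: {c,g} {f,h}
  U124: {f,h} {g}
  U125: {c,g} {f,h}
  U126: {g}
  U134: {f,h} {g}
  U135: {c,g} {f,h}
  U136: {g}
  U145: {f,h} {g}
  U146: {e} {g}
  U156: {g}
  U234: {f,h} {g}
  U235: {c,g} {f,h}
  U236: {g}
  U245: {f,h} {g}
  U246: {g}
  U256: {g}
  U345: {f,h} {g}
  U346: {g}
  U356: {g}
  U456: {g} {j}
  U1234: {f,h} {g}
  U1235: {c,g} {f,h}
  U1236: {g}
  U1245: {f,h} {g}
  U1246: {g}
  U1256: {g}
  U1345: {f,h} {g}
  U1346: {g}
  U1356: {g}
  U1456: {g}
  U2345: {f,h} {g}
  U2346: {g}
  U2356: {g}
  U2456: {g}
  U3456: {g}
  U12345: {f,h} {g}
  U12346: {g}
  U12356: {g}
  U12456: {g}
  U13456: {g}
  U23456: {g}
  U123456: {g}
C dims 19,32,32,20; δ0: rk 14, SNF 1^14; δ1: rk 18, SNF 1^18; δ2: rk 14, SNF 1^14
degree 0: 19−14−0 = 5 → Ȟ^0 ≅ Z^5
degree 1: 32−18−14 = 0 → Ȟ^1 ≅ 0
degree 2: 32−14−18 = 0 → Ȟ^2 ≅ 0


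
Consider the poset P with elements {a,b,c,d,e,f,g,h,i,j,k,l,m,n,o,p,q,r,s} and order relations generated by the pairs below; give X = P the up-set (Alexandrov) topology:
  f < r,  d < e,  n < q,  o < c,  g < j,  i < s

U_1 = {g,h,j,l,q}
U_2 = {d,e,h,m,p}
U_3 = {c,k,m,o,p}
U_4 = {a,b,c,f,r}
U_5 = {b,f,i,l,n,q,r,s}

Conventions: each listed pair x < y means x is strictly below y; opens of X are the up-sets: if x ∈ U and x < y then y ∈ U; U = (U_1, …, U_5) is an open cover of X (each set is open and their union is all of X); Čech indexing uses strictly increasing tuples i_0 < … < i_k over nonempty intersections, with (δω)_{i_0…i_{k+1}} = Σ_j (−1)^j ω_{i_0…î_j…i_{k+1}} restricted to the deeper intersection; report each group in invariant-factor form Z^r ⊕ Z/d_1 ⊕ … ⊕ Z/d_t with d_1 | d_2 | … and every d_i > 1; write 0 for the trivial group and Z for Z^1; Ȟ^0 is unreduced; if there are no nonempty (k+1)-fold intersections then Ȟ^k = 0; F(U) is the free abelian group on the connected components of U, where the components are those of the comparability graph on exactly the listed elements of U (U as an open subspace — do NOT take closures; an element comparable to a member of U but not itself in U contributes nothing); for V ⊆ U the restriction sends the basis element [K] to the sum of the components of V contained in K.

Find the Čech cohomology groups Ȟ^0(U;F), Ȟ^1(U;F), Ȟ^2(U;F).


nonempty intersections:
  U12={h} U15={l,q} U23={m,p} U34={c} U45={b,f,r}
components per intersection:
  U1: {g,j} {h} {l} {q}
  U2: {d,e} {h} {m} {p}
  U3: {c,o} {k} {m} {p}
  U4: {a} {b} {c} {f,r}
  U5: {b} {f,r} {i,s} {l} {n,q}
  U12: {h}
  U15: {l} {q}
  U23: {m} {p}
  U34: {c}
  U45: {b} {f,r}
C dims 21,8; δ0: rk 8, SNF 1^8
Ȟ^0: (21−8)−0=13 ⇒ Z^13
Ȟ^1: (8−0)−8=0 ⇒ 0
Ȟ^2: (0−0)−0=0 ⇒ 0

Ȟ^0 ≅ Z^13, Ȟ^1 ≅ 0 and Ȟ^2 ≅ 0


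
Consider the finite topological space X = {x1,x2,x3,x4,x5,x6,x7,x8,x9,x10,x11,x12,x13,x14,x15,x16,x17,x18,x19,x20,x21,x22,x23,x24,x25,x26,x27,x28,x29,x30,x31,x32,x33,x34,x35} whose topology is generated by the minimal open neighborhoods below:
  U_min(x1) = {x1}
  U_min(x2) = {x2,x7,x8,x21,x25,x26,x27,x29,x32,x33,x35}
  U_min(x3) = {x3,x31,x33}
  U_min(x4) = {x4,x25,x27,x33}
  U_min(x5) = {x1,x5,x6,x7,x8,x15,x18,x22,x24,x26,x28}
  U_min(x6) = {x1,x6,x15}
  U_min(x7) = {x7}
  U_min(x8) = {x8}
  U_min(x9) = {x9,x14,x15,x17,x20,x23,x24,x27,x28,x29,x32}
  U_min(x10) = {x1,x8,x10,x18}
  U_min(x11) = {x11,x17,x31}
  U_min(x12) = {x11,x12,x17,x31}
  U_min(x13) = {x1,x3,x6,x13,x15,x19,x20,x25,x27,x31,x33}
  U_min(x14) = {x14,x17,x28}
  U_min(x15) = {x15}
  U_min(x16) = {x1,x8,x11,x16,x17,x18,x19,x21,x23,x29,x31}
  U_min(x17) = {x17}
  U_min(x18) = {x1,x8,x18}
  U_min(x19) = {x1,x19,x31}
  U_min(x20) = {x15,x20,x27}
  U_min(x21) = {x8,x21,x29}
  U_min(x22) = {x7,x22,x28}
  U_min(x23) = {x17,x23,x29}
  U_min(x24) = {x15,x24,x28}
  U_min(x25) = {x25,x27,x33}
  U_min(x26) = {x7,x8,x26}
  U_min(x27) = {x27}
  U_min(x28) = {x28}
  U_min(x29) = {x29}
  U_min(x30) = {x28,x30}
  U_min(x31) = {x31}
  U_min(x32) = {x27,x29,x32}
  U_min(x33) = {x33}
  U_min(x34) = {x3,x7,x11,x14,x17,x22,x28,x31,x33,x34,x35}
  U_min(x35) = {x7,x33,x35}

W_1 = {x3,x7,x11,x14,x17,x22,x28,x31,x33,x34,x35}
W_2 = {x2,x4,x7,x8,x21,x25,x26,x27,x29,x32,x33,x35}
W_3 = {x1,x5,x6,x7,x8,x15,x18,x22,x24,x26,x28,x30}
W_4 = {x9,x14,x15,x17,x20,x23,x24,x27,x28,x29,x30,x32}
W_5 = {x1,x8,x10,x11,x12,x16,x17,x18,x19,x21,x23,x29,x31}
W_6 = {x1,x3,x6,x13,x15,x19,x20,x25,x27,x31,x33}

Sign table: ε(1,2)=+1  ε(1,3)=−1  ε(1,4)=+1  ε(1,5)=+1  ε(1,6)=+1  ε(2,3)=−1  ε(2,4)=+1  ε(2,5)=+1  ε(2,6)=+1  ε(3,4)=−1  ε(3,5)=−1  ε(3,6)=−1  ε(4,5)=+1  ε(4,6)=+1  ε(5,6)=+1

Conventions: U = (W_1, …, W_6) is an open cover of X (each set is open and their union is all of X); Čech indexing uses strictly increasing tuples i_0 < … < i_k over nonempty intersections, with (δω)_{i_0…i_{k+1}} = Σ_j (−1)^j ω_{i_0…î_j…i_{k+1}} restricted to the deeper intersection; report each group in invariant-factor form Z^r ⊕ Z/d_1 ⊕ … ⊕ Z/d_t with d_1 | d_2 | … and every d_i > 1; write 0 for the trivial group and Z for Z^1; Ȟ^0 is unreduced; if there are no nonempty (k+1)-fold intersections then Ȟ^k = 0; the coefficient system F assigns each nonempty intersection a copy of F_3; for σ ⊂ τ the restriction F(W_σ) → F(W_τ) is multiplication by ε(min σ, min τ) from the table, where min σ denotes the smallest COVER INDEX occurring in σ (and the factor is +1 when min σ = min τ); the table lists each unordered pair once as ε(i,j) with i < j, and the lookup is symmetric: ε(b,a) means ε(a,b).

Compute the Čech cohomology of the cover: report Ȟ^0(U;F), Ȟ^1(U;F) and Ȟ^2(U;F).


Ȟ^0 = Z/3,  Ȟ^1 = 0,  Ȟ^2 = 0

nonempty overlaps:
  W12={x7,x33,x35} W13={x7,x22,x28} W14={x14,x17,x28} W15={x11,x17,x31} W16={x3,x31,x33} W23={x7,x8,x26} W24={x27,x29,x32} W25={x8,x21,x29} W26={x25,x27,x33} W34={x15,x24,x28,x30} W35={x1,x8,x18} W36={x1,x6,x15} W45={x17,x23,x29} W46={x15,x20,x27} W56={x1,x19,x31}
  W123={x7} W126={x33} W134={x28} W145={x17} W156={x31} W235={x8} W245={x29} W246={x27} W346={x15} W356={x1}
C dims 6,15,10; δ0: rk_F3 5; δ1: rk_F3 10
degree 0: 6−5−0 = 1 → Ȟ^0 ≅ Z/3
degree 1: 15−10−5 = 0 → Ȟ^1 ≅ 0
degree 2: 10−0−10 = 0 → Ȟ^2 ≅ 0
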